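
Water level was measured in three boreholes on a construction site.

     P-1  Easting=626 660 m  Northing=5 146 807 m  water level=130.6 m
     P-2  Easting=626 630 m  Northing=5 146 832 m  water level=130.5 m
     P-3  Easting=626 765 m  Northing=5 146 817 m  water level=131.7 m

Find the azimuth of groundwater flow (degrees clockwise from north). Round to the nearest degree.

Differences from P-1: to P-2 (Δx, Δy, Δh) = (-30, 25, -0.1); to P-3 = (105, 10, +1.1).
Determinant of the coordinate differences = (-30)·10 − 105·25 = -2925.
∂h/∂x = [(-0.1)·10 − (+1.1)·25] / -2925 = +0.009744
∂h/∂y = [(-30)·(+1.1) − 105·(-0.1)] / -2925 = +0.007692
Flow direction (−∇h) has components (-0.009744 E, -0.007692 N).
Azimuth = atan2(E, N) = atan2(-0.009744, -0.007692) = 231.7° ≈ 232°.

232°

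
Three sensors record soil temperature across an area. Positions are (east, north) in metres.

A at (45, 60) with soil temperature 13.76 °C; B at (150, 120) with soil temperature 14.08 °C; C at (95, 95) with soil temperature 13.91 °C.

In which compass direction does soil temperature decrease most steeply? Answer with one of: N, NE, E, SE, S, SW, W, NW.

W

Differences from A: to B (Δx, Δy, Δh) = (105, 60, +0.32); to C = (50, 35, +0.15).
Solve a·Δx + b·Δy = ΔT: det = 105·35 − 50·60 = 675.
∂T/∂x = [(+0.32)·35 − (+0.15)·60] / 675 = +0.003259
∂T/∂y = [105·(+0.15) − 50·(+0.32)] / 675 = -0.0003704
Steepest decrease is along −∇f = (-0.003259 E, +0.0003704 N) → west.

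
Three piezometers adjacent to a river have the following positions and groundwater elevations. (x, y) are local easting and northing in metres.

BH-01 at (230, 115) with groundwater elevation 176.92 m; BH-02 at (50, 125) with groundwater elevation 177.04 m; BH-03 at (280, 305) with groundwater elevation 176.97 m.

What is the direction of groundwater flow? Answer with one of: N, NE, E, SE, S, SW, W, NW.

SE

Three-point gradient (reference BH-01): Δ to BH-02 = (-180, 10, +0.12), Δ to BH-03 = (50, 190, +0.05).
∂h/∂x = -0.0006427, ∂h/∂y = +0.0004323 (det = -34700).
Flow = −∇h = (+0.0006427 east, -0.0004323 north), which points southeast.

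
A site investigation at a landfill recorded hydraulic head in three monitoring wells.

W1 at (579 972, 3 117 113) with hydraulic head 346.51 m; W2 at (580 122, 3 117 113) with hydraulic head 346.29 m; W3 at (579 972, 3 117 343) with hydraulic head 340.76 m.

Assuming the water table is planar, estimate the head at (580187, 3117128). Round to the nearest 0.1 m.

345.8 m

∂h/∂x = (346.29 − 346.51) / (580122 − 579972) = -0.001467
∂h/∂y = (340.76 − 346.51) / (3117343 − 3117113) = -0.02500
h(580187, 3117128) = 346.51 + (-0.001467)·(215) + (-0.02500)·(15) = 346.51 -0.315 -0.375 = 345.820 m.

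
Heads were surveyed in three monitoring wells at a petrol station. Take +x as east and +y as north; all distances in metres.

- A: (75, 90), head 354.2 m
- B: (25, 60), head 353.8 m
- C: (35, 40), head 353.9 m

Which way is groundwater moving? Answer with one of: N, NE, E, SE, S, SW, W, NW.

W

Differences from A: to B (Δx, Δy, Δh) = (-50, -30, -0.4); to C = (-40, -50, -0.3).
Determinant of the coordinate differences = (-50)·(-50) − (-40)·(-30) = 1300.
∂h/∂x = [(-0.4)·(-50) − (-0.3)·(-30)] / 1300 = +0.008462
∂h/∂y = [(-50)·(-0.3) − (-40)·(-0.4)] / 1300 = -0.0007692
Flow = −∇h = (-0.008462 east, +0.0007692 north), which points west.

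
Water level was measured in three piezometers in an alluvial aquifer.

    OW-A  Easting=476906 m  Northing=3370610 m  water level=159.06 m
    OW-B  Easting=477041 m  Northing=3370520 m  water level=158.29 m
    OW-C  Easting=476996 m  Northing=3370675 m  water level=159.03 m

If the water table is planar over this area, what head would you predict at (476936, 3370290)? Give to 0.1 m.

Three-point gradient (reference OW-A): Δ to OW-B = (135, -90, -0.77), Δ to OW-C = (90, 65, -0.03).
∂h/∂x = -0.003126, ∂h/∂y = +0.003867 (det = 16875).
h(476936, 3370290) = 159.06 + (-0.003126)·(30) + (+0.003867)·(-320) = 159.06 -0.094 -1.237 = 157.729 m.

157.7 m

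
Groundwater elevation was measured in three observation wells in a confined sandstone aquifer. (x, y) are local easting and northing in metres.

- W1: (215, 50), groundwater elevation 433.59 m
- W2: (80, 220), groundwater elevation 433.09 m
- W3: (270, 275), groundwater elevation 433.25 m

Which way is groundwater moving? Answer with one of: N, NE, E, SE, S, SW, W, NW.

NW

With h = a·x + b·y + c and W1 as origin, the differences give:
  (-135)·a + 170·b = -0.50
  55·a + 225·b = -0.34
Eliminate b (×225 and ×170, subtract): -39725·a = -54.700 → a = ∂h/∂x = +0.001377
Back-substitute: b = ∂h/∂y = -0.001848.
Flow = −∇h = (-0.001377 east, +0.001848 north), which points northwest.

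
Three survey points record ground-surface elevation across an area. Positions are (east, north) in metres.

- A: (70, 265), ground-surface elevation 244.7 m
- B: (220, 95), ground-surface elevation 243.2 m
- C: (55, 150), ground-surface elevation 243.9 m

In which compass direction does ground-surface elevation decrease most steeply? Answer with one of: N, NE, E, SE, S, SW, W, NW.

S

Taking A as reference: B−A = (150, -170, -1.5); C−A = (-15, -115, -0.8).
Solve a·Δx + b·Δy = Δz: det = 150·(-115) − (-15)·(-170) = -19800.
∂z/∂x = [(-1.5)·(-115) − (-0.8)·(-170)] / -19800 = -0.001843
∂z/∂y = [150·(-0.8) − (-15)·(-1.5)] / -19800 = +0.007197
Steepest decrease is along −∇f = (+0.001843 E, -0.007197 N) → south.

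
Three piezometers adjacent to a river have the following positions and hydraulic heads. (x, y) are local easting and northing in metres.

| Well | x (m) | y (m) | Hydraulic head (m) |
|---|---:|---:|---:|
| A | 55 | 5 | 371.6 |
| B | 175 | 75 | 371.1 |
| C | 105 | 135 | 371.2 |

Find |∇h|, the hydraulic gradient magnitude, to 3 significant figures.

0.00360

Taking A as reference: B−A = (120, 70, -0.5); C−A = (50, 130, -0.4).
Solve a·Δx + b·Δy = Δh: det = 120·130 − 50·70 = 12100.
∂h/∂x = [(-0.5)·130 − (-0.4)·70] / 12100 = -0.003058
∂h/∂y = [120·(-0.4) − 50·(-0.5)] / 12100 = -0.001901
|∇h| = √(-0.003058² + -0.001901²) = 0.003601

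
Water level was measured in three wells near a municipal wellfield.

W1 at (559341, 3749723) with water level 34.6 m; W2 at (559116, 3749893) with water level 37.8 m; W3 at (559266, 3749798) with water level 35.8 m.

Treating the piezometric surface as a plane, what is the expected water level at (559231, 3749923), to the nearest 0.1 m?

With h = a·x + b·y + c and W1 as origin, the differences give:
  (-225)·a + 170·b = +3.2
  (-75)·a + 75·b = +1.2
Eliminate b (×75 and ×170, subtract): -4125·a = 36.00 → a = ∂h/∂x = -0.008727
Back-substitute: b = ∂h/∂y = +0.007273.
h(559231, 3749923) = 34.6 + (-0.008727)·(-110) + (+0.007273)·(200) = 34.6 +0.960 +1.455 = 37.015 m.

37.0 m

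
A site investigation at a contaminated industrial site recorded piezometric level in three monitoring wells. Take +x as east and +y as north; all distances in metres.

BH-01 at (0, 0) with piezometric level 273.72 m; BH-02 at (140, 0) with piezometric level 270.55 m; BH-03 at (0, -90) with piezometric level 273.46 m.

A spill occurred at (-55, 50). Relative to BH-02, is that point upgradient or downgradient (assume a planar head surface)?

upgradient

∂h/∂x = (270.55 − 273.72) / (140 − 0) = -0.02264
∂h/∂y = (273.46 − 273.72) / (-90 − 0) = +0.002889
Head at (-55, 50) = 273.72 + (-0.02264)·(-55) + (+0.002889)·(50) = 275.11 m.
That is higher than the 270.55 m at BH-02, so the point is upgradient.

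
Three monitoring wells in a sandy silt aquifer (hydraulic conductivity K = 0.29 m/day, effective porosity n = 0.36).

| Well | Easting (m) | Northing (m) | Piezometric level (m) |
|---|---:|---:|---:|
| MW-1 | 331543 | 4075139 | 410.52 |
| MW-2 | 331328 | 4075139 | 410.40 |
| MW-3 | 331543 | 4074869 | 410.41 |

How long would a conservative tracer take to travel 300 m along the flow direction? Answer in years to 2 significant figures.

1500 years

∂h/∂x = (410.40 − 410.52) / (331328 − 331543) = +0.0005581
∂h/∂y = (410.41 − 410.52) / (4074869 − 4075139) = +0.0004074
|∇h| = √(0.0005581² + 0.0004074²) = 0.000691
Seepage velocity v = K·i/n = 0.29 × 0.000691 / 0.36 = 0.0005566 m/day.
t = 300 / 0.0005566 = 5.39e+05 days = 1.48e+03 years.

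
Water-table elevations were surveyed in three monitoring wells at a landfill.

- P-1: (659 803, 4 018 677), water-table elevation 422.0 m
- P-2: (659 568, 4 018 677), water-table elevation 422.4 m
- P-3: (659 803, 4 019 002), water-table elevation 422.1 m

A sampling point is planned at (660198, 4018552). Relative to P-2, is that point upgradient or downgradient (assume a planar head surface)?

∂h/∂x = (422.4 − 422.0) / (659568 − 659803) = -0.001702
∂h/∂y = (422.1 − 422.0) / (4019002 − 4018677) = +0.0003077
Head at (660198, 4018552) = 422.0 + (-0.001702)·(395) + (+0.0003077)·(-125) = 421.29 m.
That is lower than the 422.4 m at P-2, so the point is downgradient.

downgradient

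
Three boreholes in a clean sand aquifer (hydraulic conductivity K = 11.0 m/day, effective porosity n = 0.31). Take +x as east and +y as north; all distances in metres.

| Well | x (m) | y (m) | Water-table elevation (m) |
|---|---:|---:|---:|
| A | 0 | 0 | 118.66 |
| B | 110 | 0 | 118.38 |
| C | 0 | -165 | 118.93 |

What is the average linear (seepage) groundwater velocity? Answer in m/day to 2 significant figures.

0.11 m/day

∂h/∂x = (118.38 − 118.66) / (110 − 0) = -0.002545
∂h/∂y = (118.93 − 118.66) / (-165 − 0) = -0.001636
|∇h| = √(-0.002545² + -0.001636²) = 0.003025
Seepage velocity v = K·i/n = 11.0 × 0.003025 / 0.31 = 0.1073 m/day.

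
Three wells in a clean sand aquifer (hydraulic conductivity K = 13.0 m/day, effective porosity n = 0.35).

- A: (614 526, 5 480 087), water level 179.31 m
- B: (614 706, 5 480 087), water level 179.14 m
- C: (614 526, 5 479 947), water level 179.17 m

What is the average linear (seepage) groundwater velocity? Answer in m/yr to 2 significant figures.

19 m/yr

∂h/∂x = (179.14 − 179.31) / (614706 − 614526) = -0.0009444
∂h/∂y = (179.17 − 179.31) / (5479947 − 5480087) = +0.001000
|∇h| = √(-0.0009444² + 0.001000²) = 0.001375
Seepage velocity v = K·i/n = 13.0 × 0.001375 / 0.35 = 0.05107 m/day = 18.65 m/yr.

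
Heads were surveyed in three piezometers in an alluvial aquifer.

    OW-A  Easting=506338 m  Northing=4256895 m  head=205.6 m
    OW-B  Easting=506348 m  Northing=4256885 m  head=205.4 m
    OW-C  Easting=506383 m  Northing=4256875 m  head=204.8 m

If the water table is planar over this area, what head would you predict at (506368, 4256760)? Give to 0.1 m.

Taking OW-A as reference: OW-B−OW-A = (10, -10, -0.2); OW-C−OW-A = (45, -20, -0.8).
Determinant of the coordinate differences = 10·(-20) − 45·(-10) = 250.
∂h/∂x = [(-0.2)·(-20) − (-0.8)·(-10)] / 250 = -0.01600
∂h/∂y = [10·(-0.8) − 45·(-0.2)] / 250 = +0.004000
h(506368, 4256760) = 205.6 + (-0.01600)·(30) + (+0.004000)·(-135) = 205.6 -0.480 -0.540 = 204.580 m.

204.6 m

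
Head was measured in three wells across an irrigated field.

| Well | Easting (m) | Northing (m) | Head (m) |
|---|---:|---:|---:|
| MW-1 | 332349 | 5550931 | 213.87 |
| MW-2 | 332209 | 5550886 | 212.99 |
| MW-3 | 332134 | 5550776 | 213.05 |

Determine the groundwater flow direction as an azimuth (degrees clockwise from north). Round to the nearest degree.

307°

With h = a·x + b·y + c and MW-1 as origin, the differences give:
  (-140)·a + (-45)·b = -0.88
  (-215)·a + (-155)·b = -0.82
Eliminate b (×(-155) and ×(-45), subtract): 12025·a = 99.500 → a = ∂h/∂x = +0.008274
Back-substitute: b = ∂h/∂y = -0.006187.
Flow direction (−∇h) has components (-0.008274 E, +0.006187 N).
Azimuth = atan2(E, N) = atan2(-0.008274, +0.006187) = 306.8° ≈ 307°.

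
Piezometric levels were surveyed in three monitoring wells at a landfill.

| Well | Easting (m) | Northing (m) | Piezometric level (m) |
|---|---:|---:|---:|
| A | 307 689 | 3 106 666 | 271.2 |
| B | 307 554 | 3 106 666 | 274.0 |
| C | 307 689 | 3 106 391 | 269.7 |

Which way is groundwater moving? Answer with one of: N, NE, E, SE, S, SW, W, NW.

E

∂h/∂x = (274.0 − 271.2) / (307554 − 307689) = -0.02074
∂h/∂y = (269.7 − 271.2) / (3106391 − 3106666) = +0.005455
Flow = −∇h = (+0.02074 east, -0.005455 north), which points east.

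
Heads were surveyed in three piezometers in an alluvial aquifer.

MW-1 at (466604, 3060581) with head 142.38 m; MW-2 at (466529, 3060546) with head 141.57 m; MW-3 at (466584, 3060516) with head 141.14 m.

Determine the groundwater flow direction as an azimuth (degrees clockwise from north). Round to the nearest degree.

187°

Differences from MW-1: to MW-2 (Δx, Δy, Δh) = (-75, -35, -0.81); to MW-3 = (-20, -65, -1.24).
Solve a·Δx + b·Δy = Δh: det = (-75)·(-65) − (-20)·(-35) = 4175.
∂h/∂x = [(-0.81)·(-65) − (-1.24)·(-35)] / 4175 = +0.002216
∂h/∂y = [(-75)·(-1.24) − (-20)·(-0.81)] / 4175 = +0.01840
Flow direction (−∇h) has components (-0.002216 E, -0.01840 N).
Azimuth = atan2(E, N) = atan2(-0.002216, -0.01840) = 186.9° ≈ 187°.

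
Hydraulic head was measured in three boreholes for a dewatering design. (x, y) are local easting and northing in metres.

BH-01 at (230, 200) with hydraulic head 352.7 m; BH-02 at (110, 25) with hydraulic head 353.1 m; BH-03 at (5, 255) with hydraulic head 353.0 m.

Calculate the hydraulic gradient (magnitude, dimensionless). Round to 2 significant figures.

Differences from BH-01: to BH-02 (Δx, Δy, Δh) = (-120, -175, +0.4); to BH-03 = (-225, 55, +0.3).
Determinant of the coordinate differences = (-120)·55 − (-225)·(-175) = -45975.
∂h/∂x = [(+0.4)·55 − (+0.3)·(-175)] / -45975 = -0.001620
∂h/∂y = [(-120)·(+0.3) − (-225)·(+0.4)] / -45975 = -0.001175
|∇h| = √(-0.001620² + -0.001175²) = 0.002001

0.0020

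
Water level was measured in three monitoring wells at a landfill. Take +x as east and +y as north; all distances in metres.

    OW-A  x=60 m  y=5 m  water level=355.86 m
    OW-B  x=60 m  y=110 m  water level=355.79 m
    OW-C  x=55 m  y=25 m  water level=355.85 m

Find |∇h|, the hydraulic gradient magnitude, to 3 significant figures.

Three-point gradient (reference OW-A): Δ to OW-B = (0, 105, -0.07), Δ to OW-C = (-5, 20, -0.01).
∂h/∂x = -0.0006667, ∂h/∂y = -0.0006667 (det = 525).
|∇h| = √(-0.0006667² + -0.0006667²) = 0.0009429

0.000943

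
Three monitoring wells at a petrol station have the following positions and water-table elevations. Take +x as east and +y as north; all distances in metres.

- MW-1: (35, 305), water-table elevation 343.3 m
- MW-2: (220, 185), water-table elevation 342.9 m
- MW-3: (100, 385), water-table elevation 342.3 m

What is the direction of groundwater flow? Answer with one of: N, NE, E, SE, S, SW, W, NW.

Taking MW-1 as reference: MW-2−MW-1 = (185, -120, -0.4); MW-3−MW-1 = (65, 80, -1.0).
Solve a·Δx + b·Δy = Δh: det = 185·80 − 65·(-120) = 22600.
∂h/∂x = [(-0.4)·80 − (-1.0)·(-120)] / 22600 = -0.006726
∂h/∂y = [185·(-1.0) − 65·(-0.4)] / 22600 = -0.007035
Flow = −∇h = (+0.006726 east, +0.007035 north), which points northeast.

NE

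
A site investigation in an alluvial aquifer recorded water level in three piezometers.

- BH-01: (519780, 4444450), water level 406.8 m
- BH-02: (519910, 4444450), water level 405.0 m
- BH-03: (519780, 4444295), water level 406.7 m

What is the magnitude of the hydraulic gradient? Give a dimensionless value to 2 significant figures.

∂h/∂x = (405.0 − 406.8) / (519910 − 519780) = -0.01385
∂h/∂y = (406.7 − 406.8) / (4444295 − 4444450) = +0.0006452
|∇h| = √(-0.01385² + 0.0006452²) = 0.01387

0.014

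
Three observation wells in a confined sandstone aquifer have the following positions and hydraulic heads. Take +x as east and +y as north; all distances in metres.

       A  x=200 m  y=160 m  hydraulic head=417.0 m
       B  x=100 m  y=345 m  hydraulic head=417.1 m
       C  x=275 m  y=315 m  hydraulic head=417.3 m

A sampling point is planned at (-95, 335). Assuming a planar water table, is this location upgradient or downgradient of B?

Taking A as reference: B−A = (-100, 185, +0.1); C−A = (75, 155, +0.3).
Determinant of the coordinate differences = (-100)·155 − 75·185 = -29375.
∂h/∂x = [(+0.1)·155 − (+0.3)·185] / -29375 = +0.001362
∂h/∂y = [(-100)·(+0.3) − 75·(+0.1)] / -29375 = +0.001277
Head at (-95, 335) = 417.0 + (+0.001362)·(-295) + (+0.001277)·(175) = 416.82 m.
That is lower than the 417.1 m at B, so the point is downgradient.

downgradient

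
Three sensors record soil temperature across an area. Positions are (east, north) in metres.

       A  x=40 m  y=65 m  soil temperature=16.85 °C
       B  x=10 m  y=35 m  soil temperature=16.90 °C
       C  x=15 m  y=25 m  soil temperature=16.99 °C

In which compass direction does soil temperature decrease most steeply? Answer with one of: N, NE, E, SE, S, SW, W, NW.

With T = a·x + b·y + c and A as origin, the differences give:
  (-30)·a + (-30)·b = +0.05
  (-25)·a + (-40)·b = +0.14
Eliminate b (×(-40) and ×(-30), subtract): 450·a = 2.200 → a = ∂T/∂x = +0.004889
Back-substitute: b = ∂T/∂y = -0.006556.
Steepest decrease is along −∇f = (-0.004889 E, +0.006556 N) → northwest.

NW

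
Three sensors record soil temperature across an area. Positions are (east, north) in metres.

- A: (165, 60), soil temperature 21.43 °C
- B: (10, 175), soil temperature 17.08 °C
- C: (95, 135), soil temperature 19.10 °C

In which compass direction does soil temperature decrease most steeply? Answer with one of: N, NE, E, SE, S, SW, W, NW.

NW

With T = a·x + b·y + c and A as origin, the differences give:
  (-155)·a + 115·b = -4.35
  (-70)·a + 75·b = -2.33
Eliminate b (×75 and ×115, subtract): -3575·a = -58.300 → a = ∂T/∂x = +0.01631
Back-substitute: b = ∂T/∂y = -0.01585.
Steepest decrease is along −∇f = (-0.01631 E, +0.01585 N) → northwest.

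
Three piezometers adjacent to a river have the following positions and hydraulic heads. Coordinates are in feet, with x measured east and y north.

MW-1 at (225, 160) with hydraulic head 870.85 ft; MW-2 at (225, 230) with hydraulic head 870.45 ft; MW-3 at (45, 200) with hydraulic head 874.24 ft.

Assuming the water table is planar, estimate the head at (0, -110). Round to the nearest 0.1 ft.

876.9 ft

Differences from MW-1: to MW-2 (Δx, Δy, Δh) = (0, 70, -0.40); to MW-3 = (-180, 40, +3.39).
Determinant of the coordinate differences = 0·40 − (-180)·70 = 12600.
∂h/∂x = [(-0.40)·40 − (+3.39)·70] / 12600 = -0.02010
∂h/∂y = [0·(+3.39) − (-180)·(-0.40)] / 12600 = -0.005714
h(0, -110) = 870.85 + (-0.02010)·(-225) + (-0.005714)·(-270) = 870.85 +4.523 +1.543 = 876.916 ft.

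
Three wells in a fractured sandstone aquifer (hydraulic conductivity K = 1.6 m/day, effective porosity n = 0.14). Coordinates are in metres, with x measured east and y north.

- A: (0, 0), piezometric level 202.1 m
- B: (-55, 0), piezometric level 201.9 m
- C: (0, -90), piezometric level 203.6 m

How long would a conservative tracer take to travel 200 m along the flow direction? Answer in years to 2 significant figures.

2.8 years

∂h/∂x = (201.9 − 202.1) / (-55 − 0) = +0.003636
∂h/∂y = (203.6 − 202.1) / (-90 − 0) = -0.01667
|∇h| = √(0.003636² + -0.01667²) = 0.01706
Seepage velocity v = K·i/n = 1.6 × 0.01706 / 0.14 = 0.195 m/day.
t = 200 / 0.195 = 1026 days = 2.81 years.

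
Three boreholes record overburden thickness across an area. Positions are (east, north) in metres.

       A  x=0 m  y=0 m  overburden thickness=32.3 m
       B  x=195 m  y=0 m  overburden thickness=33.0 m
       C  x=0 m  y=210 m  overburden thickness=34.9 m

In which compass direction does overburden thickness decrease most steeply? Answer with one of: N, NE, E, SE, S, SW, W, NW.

S

∂d/∂x = (33.0 − 32.3) / (195 − 0) = +0.003590
∂d/∂y = (34.9 − 32.3) / (210 − 0) = +0.01238
Steepest decrease is along −∇f = (-0.003590 E, -0.01238 N) → south.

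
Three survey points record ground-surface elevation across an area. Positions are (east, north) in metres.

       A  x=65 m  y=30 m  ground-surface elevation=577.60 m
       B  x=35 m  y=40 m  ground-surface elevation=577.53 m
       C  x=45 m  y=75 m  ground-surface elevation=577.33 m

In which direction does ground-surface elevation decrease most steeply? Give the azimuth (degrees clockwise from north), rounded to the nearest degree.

356°

Taking A as reference: B−A = (-30, 10, -0.07); C−A = (-20, 45, -0.27).
Solve a·Δx + b·Δy = Δz: det = (-30)·45 − (-20)·10 = -1150.
∂z/∂x = [(-0.07)·45 − (-0.27)·10] / -1150 = +0.0003913
∂z/∂y = [(-30)·(-0.27) − (-20)·(-0.07)] / -1150 = -0.005826
Steepest decrease is along −∇f: components (-0.0003913 E, +0.005826 N).
Azimuth = atan2(-0.0003913, +0.005826) = 356.2° ≈ 356°.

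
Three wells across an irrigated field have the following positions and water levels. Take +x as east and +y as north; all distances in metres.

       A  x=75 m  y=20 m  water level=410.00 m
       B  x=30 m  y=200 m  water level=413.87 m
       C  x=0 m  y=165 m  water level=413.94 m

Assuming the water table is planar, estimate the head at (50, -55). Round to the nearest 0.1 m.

409.3 m

Differences from A: to B (Δx, Δy, Δh) = (-45, 180, +3.87); to C = (-75, 145, +3.94).
Solve a·Δx + b·Δy = Δh: det = (-45)·145 − (-75)·180 = 6975.
∂h/∂x = [(+3.87)·145 − (+3.94)·180] / 6975 = -0.02123
∂h/∂y = [(-45)·(+3.94) − (-75)·(+3.87)] / 6975 = +0.01619
h(50, -55) = 410.00 + (-0.02123)·(-25) + (+0.01619)·(-75) = 410.00 +0.531 -1.215 = 409.316 m.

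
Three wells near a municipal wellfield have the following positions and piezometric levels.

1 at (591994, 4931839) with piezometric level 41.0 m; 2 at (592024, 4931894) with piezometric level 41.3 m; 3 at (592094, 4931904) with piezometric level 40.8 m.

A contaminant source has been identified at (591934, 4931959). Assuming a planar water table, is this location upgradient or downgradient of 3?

With h = a·x + b·y + c and 1 as origin, the differences give:
  30·a + 55·b = +0.3
  100·a + 65·b = -0.2
Eliminate b (×65 and ×55, subtract): -3550·a = 30.50 → a = ∂h/∂x = -0.008592
Back-substitute: b = ∂h/∂y = +0.01014.
Head at (591934, 4931959) = 41.0 + (-0.008592)·(-60) + (+0.01014)·(120) = 42.73 m.
That is higher than the 40.8 m at 3, so the point is upgradient.

upgradient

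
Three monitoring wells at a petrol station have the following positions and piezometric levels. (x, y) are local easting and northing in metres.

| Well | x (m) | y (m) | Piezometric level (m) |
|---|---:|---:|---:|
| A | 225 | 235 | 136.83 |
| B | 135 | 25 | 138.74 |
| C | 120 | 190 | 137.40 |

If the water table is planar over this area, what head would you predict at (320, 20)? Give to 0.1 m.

138.4 m

Taking A as reference: B−A = (-90, -210, +1.91); C−A = (-105, -45, +0.57).
Determinant of the coordinate differences = (-90)·(-45) − (-105)·(-210) = -18000.
∂h/∂x = [(+1.91)·(-45) − (+0.57)·(-210)] / -18000 = -0.001875
∂h/∂y = [(-90)·(+0.57) − (-105)·(+1.91)] / -18000 = -0.008292
h(320, 20) = 136.83 + (-0.001875)·(95) + (-0.008292)·(-215) = 136.83 -0.178 +1.783 = 138.435 m.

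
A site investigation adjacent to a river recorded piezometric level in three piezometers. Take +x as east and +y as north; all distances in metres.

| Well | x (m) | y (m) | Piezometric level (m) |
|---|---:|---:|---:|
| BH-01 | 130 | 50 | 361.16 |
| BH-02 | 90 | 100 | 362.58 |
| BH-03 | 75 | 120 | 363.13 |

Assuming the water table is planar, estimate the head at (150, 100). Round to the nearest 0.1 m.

361.5 m

With h = a·x + b·y + c and BH-01 as origin, the differences give:
  (-40)·a + 50·b = +1.42
  (-55)·a + 70·b = +1.97
Eliminate b (×70 and ×50, subtract): -50·a = 0.900 → a = ∂h/∂x = -0.01800
Back-substitute: b = ∂h/∂y = +0.01400.
h(150, 100) = 361.16 + (-0.01800)·(20) + (+0.01400)·(50) = 361.16 -0.360 +0.700 = 361.500 m.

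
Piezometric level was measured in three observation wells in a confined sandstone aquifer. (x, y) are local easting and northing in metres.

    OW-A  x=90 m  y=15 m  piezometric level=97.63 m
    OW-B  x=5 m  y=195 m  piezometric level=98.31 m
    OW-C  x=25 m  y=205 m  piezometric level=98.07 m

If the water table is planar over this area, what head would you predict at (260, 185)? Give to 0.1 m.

Taking OW-A as reference: OW-B−OW-A = (-85, 180, +0.68); OW-C−OW-A = (-65, 190, +0.44).
Determinant of the coordinate differences = (-85)·190 − (-65)·180 = -4450.
∂h/∂x = [(+0.68)·190 − (+0.44)·180] / -4450 = -0.01124
∂h/∂y = [(-85)·(+0.44) − (-65)·(+0.68)] / -4450 = -0.001528
h(260, 185) = 97.63 + (-0.01124)·(170) + (-0.001528)·(170) = 97.63 -1.910 -0.260 = 95.460 m.

95.5 m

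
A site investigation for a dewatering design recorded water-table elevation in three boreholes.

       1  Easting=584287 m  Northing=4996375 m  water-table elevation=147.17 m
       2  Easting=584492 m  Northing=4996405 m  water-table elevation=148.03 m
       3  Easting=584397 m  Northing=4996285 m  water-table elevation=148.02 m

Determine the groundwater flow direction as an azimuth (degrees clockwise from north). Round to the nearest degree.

With h = a·x + b·y + c and 1 as origin, the differences give:
  205·a + 30·b = +0.86
  110·a + (-90)·b = +0.85
Eliminate b (×(-90) and ×30, subtract): -21750·a = -102.900 → a = ∂h/∂x = +0.004731
Back-substitute: b = ∂h/∂y = -0.003662.
Flow direction (−∇h) has components (-0.004731 E, +0.003662 N).
Azimuth = atan2(E, N) = atan2(-0.004731, +0.003662) = 307.7° ≈ 308°.

308°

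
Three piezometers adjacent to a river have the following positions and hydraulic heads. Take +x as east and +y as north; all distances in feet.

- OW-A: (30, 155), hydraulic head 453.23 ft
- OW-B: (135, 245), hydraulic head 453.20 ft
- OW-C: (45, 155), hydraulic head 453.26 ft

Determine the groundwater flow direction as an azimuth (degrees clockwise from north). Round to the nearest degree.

323°

With h = a·x + b·y + c and OW-A as origin, the differences give:
  105·a + 90·b = -0.03
  15·a + 0·b = +0.03
Eliminate b (×0 and ×90, subtract): -1350·a = -2.700 → a = ∂h/∂x = +0.002000
Back-substitute: b = ∂h/∂y = -0.002667.
Flow direction (−∇h) has components (-0.002000 E, +0.002667 N).
Azimuth = atan2(E, N) = atan2(-0.002000, +0.002667) = 323.1° ≈ 323°.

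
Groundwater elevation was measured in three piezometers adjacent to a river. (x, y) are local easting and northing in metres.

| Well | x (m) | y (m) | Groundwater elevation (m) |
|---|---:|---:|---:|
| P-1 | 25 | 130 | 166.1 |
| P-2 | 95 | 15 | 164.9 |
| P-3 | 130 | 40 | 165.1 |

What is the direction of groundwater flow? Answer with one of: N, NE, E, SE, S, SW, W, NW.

S

Three-point gradient (reference P-1): Δ to P-2 = (70, -115, -1.2), Δ to P-3 = (105, -90, -1.0).
∂h/∂x = -0.001212, ∂h/∂y = +0.009697 (det = 5775).
Flow = −∇h = (+0.001212 east, -0.009697 north), which points south.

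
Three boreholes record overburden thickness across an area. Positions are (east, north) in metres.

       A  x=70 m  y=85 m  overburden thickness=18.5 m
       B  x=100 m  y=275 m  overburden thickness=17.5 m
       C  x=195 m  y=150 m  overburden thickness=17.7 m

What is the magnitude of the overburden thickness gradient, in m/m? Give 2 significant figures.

Differences from A: to B (Δx, Δy, Δh) = (30, 190, -1.0); to C = (125, 65, -0.8).
Solve a·Δx + b·Δy = Δd: det = 30·65 − 125·190 = -21800.
∂d/∂x = [(-1.0)·65 − (-0.8)·190] / -21800 = -0.003991
∂d/∂y = [30·(-0.8) − 125·(-1.0)] / -21800 = -0.004633
|∇f| = √(-0.003991² + -0.004633²) = 0.006115 m/m

0.0061 m/m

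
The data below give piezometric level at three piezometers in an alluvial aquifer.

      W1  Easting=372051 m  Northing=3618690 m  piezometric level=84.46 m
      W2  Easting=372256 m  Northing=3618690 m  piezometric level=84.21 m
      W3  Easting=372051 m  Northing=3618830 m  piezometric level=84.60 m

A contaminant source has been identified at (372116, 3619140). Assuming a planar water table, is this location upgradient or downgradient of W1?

∂h/∂x = (84.21 − 84.46) / (372256 − 372051) = -0.001220
∂h/∂y = (84.60 − 84.46) / (3618830 − 3618690) = +0.001000
Head at (372116, 3619140) = 84.46 + (-0.001220)·(65) + (+0.001000)·(450) = 84.83 m.
That is higher than the 84.46 m at W1, so the point is upgradient.

upgradient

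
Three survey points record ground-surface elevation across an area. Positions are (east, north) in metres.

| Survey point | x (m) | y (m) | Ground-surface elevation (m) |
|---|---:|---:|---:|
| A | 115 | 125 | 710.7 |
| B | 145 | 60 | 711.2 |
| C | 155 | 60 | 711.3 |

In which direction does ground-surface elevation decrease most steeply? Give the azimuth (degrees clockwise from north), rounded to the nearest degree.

Differences from A: to B (Δx, Δy, Δh) = (30, -65, +0.5); to C = (40, -65, +0.6).
Solve a·Δx + b·Δy = Δz: det = 30·(-65) − 40·(-65) = 650.
∂z/∂x = [(+0.5)·(-65) − (+0.6)·(-65)] / 650 = +0.010000
∂z/∂y = [30·(+0.6) − 40·(+0.5)] / 650 = -0.003077
Steepest decrease is along −∇f: components (-0.010000 E, +0.003077 N).
Azimuth = atan2(-0.010000, +0.003077) = 287.1° ≈ 287°.

287°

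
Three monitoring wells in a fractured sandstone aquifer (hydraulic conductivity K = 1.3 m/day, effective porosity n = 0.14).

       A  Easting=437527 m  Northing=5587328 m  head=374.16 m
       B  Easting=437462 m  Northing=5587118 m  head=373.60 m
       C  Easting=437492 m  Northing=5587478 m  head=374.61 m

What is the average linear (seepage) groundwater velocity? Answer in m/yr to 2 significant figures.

9.9 m/yr

Differences from A: to B (Δx, Δy, Δh) = (-65, -210, -0.56); to C = (-35, 150, +0.45).
Determinant of the coordinate differences = (-65)·150 − (-35)·(-210) = -17100.
∂h/∂x = [(-0.56)·150 − (+0.45)·(-210)] / -17100 = -0.0006140
∂h/∂y = [(-65)·(+0.45) − (-35)·(-0.56)] / -17100 = +0.002857
|∇h| = √(-0.0006140² + 0.002857²) = 0.002922
Seepage velocity v = K·i/n = 1.3 × 0.002922 / 0.14 = 0.02713 m/day = 9.909 m/yr.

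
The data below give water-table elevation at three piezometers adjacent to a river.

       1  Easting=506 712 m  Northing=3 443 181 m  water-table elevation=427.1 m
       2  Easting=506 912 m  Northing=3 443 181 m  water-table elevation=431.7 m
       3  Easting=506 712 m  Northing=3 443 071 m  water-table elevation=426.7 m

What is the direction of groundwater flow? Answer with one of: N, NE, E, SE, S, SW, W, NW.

W

∂h/∂x = (431.7 − 427.1) / (506912 − 506712) = +0.02300
∂h/∂y = (426.7 − 427.1) / (3443071 − 3443181) = +0.003636
Flow = −∇h = (-0.02300 east, -0.003636 north), which points west.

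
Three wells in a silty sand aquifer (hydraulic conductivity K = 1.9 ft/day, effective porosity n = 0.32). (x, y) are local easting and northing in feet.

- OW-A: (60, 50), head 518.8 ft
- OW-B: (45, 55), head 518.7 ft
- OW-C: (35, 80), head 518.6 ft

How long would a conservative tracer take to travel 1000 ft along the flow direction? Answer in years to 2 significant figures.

Three-point gradient (reference OW-A): Δ to OW-B = (-15, 5, -0.1), Δ to OW-C = (-25, 30, -0.2).
∂h/∂x = +0.006154, ∂h/∂y = -0.001538 (det = -325).
|∇h| = √(0.006154² + -0.001538²) = 0.006343
Seepage velocity v = K·i/n = 1.9 × 0.006343 / 0.32 = 0.03766 ft/day.
t = 1000 / 0.03766 = 2.655e+04 days = 72.7 years.

73 years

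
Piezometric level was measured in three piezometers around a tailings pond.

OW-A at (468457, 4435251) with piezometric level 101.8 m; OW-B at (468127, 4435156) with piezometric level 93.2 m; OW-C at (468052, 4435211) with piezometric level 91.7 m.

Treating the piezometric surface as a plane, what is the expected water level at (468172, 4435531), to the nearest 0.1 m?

Differences from OW-A: to OW-B (Δx, Δy, Δh) = (-330, -95, -8.6); to OW-C = (-405, -40, -10.1).
Determinant of the coordinate differences = (-330)·(-40) − (-405)·(-95) = -25275.
∂h/∂x = [(-8.6)·(-40) − (-10.1)·(-95)] / -25275 = +0.02435
∂h/∂y = [(-330)·(-10.1) − (-405)·(-8.6)] / -25275 = +0.005935
h(468172, 4435531) = 101.8 + (+0.02435)·(-285) + (+0.005935)·(280) = 101.8 -6.940 +1.662 = 96.521 m.

96.5 m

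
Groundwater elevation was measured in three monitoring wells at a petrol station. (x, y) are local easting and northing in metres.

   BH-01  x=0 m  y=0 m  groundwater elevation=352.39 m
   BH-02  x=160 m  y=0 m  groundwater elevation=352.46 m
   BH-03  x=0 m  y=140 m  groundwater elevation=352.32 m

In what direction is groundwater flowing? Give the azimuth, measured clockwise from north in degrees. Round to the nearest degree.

319°

∂h/∂x = (352.46 − 352.39) / (160 − 0) = +0.0004375
∂h/∂y = (352.32 − 352.39) / (140 − 0) = -0.0005000
Flow direction (−∇h) has components (-0.0004375 E, +0.0005000 N).
Azimuth = atan2(E, N) = atan2(-0.0004375, +0.0005000) = 318.8° ≈ 319°.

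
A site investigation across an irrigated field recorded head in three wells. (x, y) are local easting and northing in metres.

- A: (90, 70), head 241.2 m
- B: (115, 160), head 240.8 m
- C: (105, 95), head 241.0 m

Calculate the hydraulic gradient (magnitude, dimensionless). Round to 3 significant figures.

0.0111

Differences from A: to B (Δx, Δy, Δh) = (25, 90, -0.4); to C = (15, 25, -0.2).
Determinant of the coordinate differences = 25·25 − 15·90 = -725.
∂h/∂x = [(-0.4)·25 − (-0.2)·90] / -725 = -0.01103
∂h/∂y = [25·(-0.2) − 15·(-0.4)] / -725 = -0.001379
|∇h| = √(-0.01103² + -0.001379²) = 0.01112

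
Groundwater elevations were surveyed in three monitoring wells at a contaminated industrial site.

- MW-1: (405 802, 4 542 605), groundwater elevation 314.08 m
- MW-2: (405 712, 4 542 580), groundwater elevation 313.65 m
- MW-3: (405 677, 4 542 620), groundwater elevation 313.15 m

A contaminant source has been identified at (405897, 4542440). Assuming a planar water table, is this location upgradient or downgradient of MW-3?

Differences from MW-1: to MW-2 (Δx, Δy, Δh) = (-90, -25, -0.43); to MW-3 = (-125, 15, -0.93).
Solve a·Δx + b·Δy = Δh: det = (-90)·15 − (-125)·(-25) = -4475.
∂h/∂x = [(-0.43)·15 − (-0.93)·(-25)] / -4475 = +0.006637
∂h/∂y = [(-90)·(-0.93) − (-125)·(-0.43)] / -4475 = -0.006693
Head at (405897, 4542440) = 314.08 + (+0.006637)·(95) + (-0.006693)·(-165) = 315.81 m.
That is higher than the 313.15 m at MW-3, so the point is upgradient.

upgradient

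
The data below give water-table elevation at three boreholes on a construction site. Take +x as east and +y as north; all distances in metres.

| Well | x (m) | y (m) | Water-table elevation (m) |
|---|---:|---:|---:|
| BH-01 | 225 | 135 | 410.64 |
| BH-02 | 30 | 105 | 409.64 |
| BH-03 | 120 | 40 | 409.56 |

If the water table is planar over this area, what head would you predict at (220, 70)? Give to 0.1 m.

410.2 m

Differences from BH-01: to BH-02 (Δx, Δy, Δh) = (-195, -30, -1.00); to BH-03 = (-105, -95, -1.08).
Determinant of the coordinate differences = (-195)·(-95) − (-105)·(-30) = 15375.
∂h/∂x = [(-1.00)·(-95) − (-1.08)·(-30)] / 15375 = +0.004072
∂h/∂y = [(-195)·(-1.08) − (-105)·(-1.00)] / 15375 = +0.006868
h(220, 70) = 410.64 + (+0.004072)·(-5) + (+0.006868)·(-65) = 410.64 -0.020 -0.446 = 410.173 m.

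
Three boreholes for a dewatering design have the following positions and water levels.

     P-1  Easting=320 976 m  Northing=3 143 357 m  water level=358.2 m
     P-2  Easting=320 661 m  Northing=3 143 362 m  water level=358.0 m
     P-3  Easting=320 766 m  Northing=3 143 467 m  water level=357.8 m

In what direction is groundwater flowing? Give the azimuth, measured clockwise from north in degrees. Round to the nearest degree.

347°

Taking P-1 as reference: P-2−P-1 = (-315, 5, -0.2); P-3−P-1 = (-210, 110, -0.4).
Solve a·Δx + b·Δy = Δh: det = (-315)·110 − (-210)·5 = -33600.
∂h/∂x = [(-0.2)·110 − (-0.4)·5] / -33600 = +0.0005952
∂h/∂y = [(-315)·(-0.4) − (-210)·(-0.2)] / -33600 = -0.002500
Flow direction (−∇h) has components (-0.0005952 E, +0.002500 N).
Azimuth = atan2(E, N) = atan2(-0.0005952, +0.002500) = 346.6° ≈ 347°.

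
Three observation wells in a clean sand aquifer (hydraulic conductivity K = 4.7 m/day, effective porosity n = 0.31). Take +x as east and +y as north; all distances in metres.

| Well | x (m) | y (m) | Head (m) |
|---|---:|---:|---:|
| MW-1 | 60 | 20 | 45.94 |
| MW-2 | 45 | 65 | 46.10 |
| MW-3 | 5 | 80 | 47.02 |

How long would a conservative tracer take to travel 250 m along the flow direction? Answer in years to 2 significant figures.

1.8 years

With h = a·x + b·y + c and MW-1 as origin, the differences give:
  (-15)·a + 45·b = +0.16
  (-55)·a + 60·b = +1.08
Eliminate b (×60 and ×45, subtract): 1575·a = -39.000 → a = ∂h/∂x = -0.02476
Back-substitute: b = ∂h/∂y = -0.004698.
|∇h| = √(-0.02476² + -0.004698²) = 0.0252
Seepage velocity v = K·i/n = 4.7 × 0.0252 / 0.31 = 0.3821 m/day.
t = 250 / 0.3821 = 654.3 days = 1.79 years.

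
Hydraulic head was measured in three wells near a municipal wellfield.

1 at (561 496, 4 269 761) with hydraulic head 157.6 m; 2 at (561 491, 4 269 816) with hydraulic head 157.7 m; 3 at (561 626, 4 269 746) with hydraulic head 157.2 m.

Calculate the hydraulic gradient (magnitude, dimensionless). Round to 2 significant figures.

0.0033

With h = a·x + b·y + c and 1 as origin, the differences give:
  (-5)·a + 55·b = +0.1
  130·a + (-15)·b = -0.4
Eliminate b (×(-15) and ×55, subtract): -7075·a = 20.50 → a = ∂h/∂x = -0.002898
Back-substitute: b = ∂h/∂y = +0.001555.
|∇h| = √(-0.002898² + 0.001555²) = 0.003289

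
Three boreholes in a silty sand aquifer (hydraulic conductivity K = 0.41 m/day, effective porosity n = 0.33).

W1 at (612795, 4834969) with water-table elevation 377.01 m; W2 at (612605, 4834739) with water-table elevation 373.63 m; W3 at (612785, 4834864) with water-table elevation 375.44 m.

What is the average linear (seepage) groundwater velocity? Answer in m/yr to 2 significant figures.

6.8 m/yr

Taking W1 as reference: W2−W1 = (-190, -230, -3.38); W3−W1 = (-10, -105, -1.57).
Determinant of the coordinate differences = (-190)·(-105) − (-10)·(-230) = 17650.
∂h/∂x = [(-3.38)·(-105) − (-1.57)·(-230)] / 17650 = -0.0003513
∂h/∂y = [(-190)·(-1.57) − (-10)·(-3.38)] / 17650 = +0.01499
|∇h| = √(-0.0003513² + 0.01499²) = 0.01499
Seepage velocity v = K·i/n = 0.41 × 0.01499 / 0.33 = 0.01862 m/day = 6.801 m/yr.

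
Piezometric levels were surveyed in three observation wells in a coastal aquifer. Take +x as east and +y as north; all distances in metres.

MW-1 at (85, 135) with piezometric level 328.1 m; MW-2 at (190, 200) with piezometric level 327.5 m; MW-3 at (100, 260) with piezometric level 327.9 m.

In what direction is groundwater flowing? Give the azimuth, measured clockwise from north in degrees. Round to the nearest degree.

Taking MW-1 as reference: MW-2−MW-1 = (105, 65, -0.6); MW-3−MW-1 = (15, 125, -0.2).
Solve a·Δx + b·Δy = Δh: det = 105·125 − 15·65 = 12150.
∂h/∂x = [(-0.6)·125 − (-0.2)·65] / 12150 = -0.005103
∂h/∂y = [105·(-0.2) − 15·(-0.6)] / 12150 = -0.0009877
Flow direction (−∇h) has components (+0.005103 E, +0.0009877 N).
Azimuth = atan2(E, N) = atan2(+0.005103, +0.0009877) = 79.0° ≈ 079°.

079°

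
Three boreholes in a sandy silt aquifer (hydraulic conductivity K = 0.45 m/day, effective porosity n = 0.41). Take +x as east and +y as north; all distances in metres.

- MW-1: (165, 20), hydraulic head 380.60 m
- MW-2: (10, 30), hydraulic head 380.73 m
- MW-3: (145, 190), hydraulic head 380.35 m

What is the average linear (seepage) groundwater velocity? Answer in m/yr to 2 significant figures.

Differences from MW-1: to MW-2 (Δx, Δy, Δh) = (-155, 10, +0.13); to MW-3 = (-20, 170, -0.25).
Determinant of the coordinate differences = (-155)·170 − (-20)·10 = -26150.
∂h/∂x = [(+0.13)·170 − (-0.25)·10] / -26150 = -0.0009407
∂h/∂y = [(-155)·(-0.25) − (-20)·(+0.13)] / -26150 = -0.001581
|∇h| = √(-0.0009407² + -0.001581²) = 0.00184
Seepage velocity v = K·i/n = 0.45 × 0.00184 / 0.41 = 0.00202 m/day = 0.7378 m/yr.

0.74 m/yr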